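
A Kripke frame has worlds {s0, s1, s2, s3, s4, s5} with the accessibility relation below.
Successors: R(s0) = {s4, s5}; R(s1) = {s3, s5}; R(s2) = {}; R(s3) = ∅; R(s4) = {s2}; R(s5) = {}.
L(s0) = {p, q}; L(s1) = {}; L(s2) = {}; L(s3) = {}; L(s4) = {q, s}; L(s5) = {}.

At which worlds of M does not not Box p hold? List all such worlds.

Recall that Box ψ holds at a world iff ψ holds at every accessible world, and Dia ψ holds iff ψ holds at some accessible world.
Let φ = not not Box p. Evaluate φ at each world:
  s0 (successors {s4, s5}): φ is false.
  s1 (successors {s3, s5}): φ is false.
  s2 (successors ∅): φ is true.
  s3 (successors ∅): φ is true.
  s4 (successors {s2}): φ is false.
  s5 (successors ∅): φ is true.
For instance, at s0:
  At s0: not Box p is true, so not not Box p is false.
    At s0: Box p is false, so not Box p is true.
      At s0: Box p requires p at every successor {s4, s5}.
        p fails at s4, so Box p is false at s0.
Satisfying worlds: {s2, s3, s5}

s2, s3, s5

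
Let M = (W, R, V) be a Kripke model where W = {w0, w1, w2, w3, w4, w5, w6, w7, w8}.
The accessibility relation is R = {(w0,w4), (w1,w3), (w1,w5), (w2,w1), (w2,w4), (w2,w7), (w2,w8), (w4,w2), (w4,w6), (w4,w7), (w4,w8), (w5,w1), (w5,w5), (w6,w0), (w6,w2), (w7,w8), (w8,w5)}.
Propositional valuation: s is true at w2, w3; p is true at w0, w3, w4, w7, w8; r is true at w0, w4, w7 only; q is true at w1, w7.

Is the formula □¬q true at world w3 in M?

Yes

Recall that □ψ holds at a world iff ψ holds at every accessible world, and ◇ψ holds iff ψ holds at some accessible world.
At w3: no accessible worlds, so □¬q holds vacuously.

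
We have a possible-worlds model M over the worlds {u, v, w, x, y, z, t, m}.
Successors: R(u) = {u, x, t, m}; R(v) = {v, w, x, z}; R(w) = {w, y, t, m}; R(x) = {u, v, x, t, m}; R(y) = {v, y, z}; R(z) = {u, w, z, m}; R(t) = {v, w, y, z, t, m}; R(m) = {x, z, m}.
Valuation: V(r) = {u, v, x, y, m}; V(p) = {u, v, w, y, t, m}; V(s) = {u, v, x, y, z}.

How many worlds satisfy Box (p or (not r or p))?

Let φ = Box (p or (not r or p)). Evaluate φ at each world:
  u (successors {u, x, t, m}): φ is false.
  v (successors {v, w, x, z}): φ is false.
  w (successors {w, y, t, m}): φ is true.
  x (successors {u, v, x, t, m}): φ is false.
  y (successors {v, y, z}): φ is true.
  z (successors {u, w, z, m}): φ is true.
  t (successors {v, w, y, z, t, m}): φ is true.
  m (successors {x, z, m}): φ is false.
For instance, at z:
  At z: Box (p or (not r or p)) requires p or (not r or p) at every successor {u, w, z, m}.
    At u: p or (not r or p) is true.
    At w: p or (not r or p) is true.
    At z: p or (not r or p) is true.
    At m: p or (not r or p) is true.
  So Box (p or (not r or p)) is true at z.
Satisfying worlds: {w, y, z, t}

4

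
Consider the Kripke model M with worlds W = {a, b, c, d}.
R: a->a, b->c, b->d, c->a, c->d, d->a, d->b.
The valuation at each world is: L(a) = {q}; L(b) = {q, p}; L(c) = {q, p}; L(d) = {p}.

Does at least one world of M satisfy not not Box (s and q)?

No

Let φ = not not Box (s and q). Evaluate φ at each world:
  a (successors {a}): φ is false.
  b (successors {c, d}): φ is false.
  c (successors {a, d}): φ is false.
  d (successors {a, b}): φ is false.
For instance, at a:
  At a: not Box (s and q) is true, so not not Box (s and q) is false.
    At a: Box (s and q) is false, so not Box (s and q) is true.
      At a: Box (s and q) requires s and q at every successor {a}.
        s and q fails at a, so Box (s and q) is false at a.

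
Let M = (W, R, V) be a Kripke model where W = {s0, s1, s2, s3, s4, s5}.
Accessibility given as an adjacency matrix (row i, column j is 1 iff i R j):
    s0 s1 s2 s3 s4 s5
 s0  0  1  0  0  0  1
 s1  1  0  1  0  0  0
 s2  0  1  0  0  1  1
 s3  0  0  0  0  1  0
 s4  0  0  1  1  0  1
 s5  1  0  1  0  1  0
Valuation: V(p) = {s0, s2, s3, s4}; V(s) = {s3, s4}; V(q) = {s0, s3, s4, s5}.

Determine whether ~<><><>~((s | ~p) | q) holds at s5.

No

Recall that <>ψ holds at a world iff ψ holds at some accessible world.
At s5: <><><>~((s | ~p) | q) is true, so ~<><><>~((s | ~p) | q) is false.
  At s5: <><><>~((s | ~p) | q) requires <><>~((s | ~p) | q) at some successor in {s0, s2, s4}.
    <><>~((s | ~p) | q) holds at s0, so <><><>~((s | ~p) | q) is true at s5.
      At s0: <><>~((s | ~p) | q) requires <>~((s | ~p) | q) at some successor in {s1, s5}.
        <>~((s | ~p) | q) holds at s1, so <><>~((s | ~p) | q) is true at s0.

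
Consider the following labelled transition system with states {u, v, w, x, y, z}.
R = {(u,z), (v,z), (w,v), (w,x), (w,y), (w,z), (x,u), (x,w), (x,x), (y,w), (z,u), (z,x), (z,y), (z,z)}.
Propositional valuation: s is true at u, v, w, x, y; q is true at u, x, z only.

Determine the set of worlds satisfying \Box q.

u, v

Let φ = \Box q. Evaluate φ at each world:
  u (successors {z}): φ is true.
  v (successors {z}): φ is true.
  w (successors {v, x, y, z}): φ is false.
  x (successors {u, w, x}): φ is false.
  y (successors {w}): φ is false.
  z (successors {u, x, y, z}): φ is false.
For instance, at x:
  At x: \Box q requires q at every successor {u, w, x}.
    q fails at w, so \Box q is false at x.
Satisfying worlds: {u, v}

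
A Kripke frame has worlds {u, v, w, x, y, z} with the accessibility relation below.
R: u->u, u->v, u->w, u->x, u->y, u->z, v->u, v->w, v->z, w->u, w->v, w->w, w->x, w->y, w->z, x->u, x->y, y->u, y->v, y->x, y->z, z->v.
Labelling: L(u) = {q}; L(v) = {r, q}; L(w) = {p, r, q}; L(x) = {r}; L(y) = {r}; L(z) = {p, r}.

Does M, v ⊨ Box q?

At v: Box q requires q at every successor {u, w, z}.
  q fails at z, so Box q is false at v.

No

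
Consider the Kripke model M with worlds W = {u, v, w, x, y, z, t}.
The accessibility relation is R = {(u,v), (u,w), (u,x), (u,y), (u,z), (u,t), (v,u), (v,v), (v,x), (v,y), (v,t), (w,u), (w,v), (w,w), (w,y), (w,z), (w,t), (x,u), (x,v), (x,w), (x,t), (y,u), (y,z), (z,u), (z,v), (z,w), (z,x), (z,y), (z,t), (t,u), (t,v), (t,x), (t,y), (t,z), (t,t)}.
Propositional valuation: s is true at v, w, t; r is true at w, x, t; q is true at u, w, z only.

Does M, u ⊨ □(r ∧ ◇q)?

Recall that □ψ holds at a world iff ψ holds at every accessible world, and ◇ψ holds iff ψ holds at some accessible world.
At u: □(r ∧ ◇q) requires r ∧ ◇q at every successor {v, w, x, y, z, t}.
  r ∧ ◇q fails at v, so □(r ∧ ◇q) is false at u.
    At v: r is false, ◇q is true, so r ∧ ◇q is false.
      At v: ◇q requires q at some successor in {u, v, x, y, t}.
        q holds at u, so ◇q is true at v.

No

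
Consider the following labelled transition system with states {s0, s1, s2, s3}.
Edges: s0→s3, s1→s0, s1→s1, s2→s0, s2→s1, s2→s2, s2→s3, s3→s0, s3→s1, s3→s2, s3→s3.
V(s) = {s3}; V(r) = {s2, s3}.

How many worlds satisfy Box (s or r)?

Recall that Box ψ holds at a world iff ψ holds at every accessible world, and Dia ψ holds iff ψ holds at some accessible world.
Let φ = Box (s or r). Evaluate φ at each world:
  s0 (successors {s3}): φ is true.
  s1 (successors {s0, s1}): φ is false.
  s2 (successors {s0, s1, s2, s3}): φ is false.
  s3 (successors {s0, s1, s2, s3}): φ is false.
For instance, at s1:
  At s1: Box (s or r) requires s or r at every successor {s0, s1}.
    s or r fails at s0, so Box (s or r) is false at s1.
Satisfying worlds: {s0}

1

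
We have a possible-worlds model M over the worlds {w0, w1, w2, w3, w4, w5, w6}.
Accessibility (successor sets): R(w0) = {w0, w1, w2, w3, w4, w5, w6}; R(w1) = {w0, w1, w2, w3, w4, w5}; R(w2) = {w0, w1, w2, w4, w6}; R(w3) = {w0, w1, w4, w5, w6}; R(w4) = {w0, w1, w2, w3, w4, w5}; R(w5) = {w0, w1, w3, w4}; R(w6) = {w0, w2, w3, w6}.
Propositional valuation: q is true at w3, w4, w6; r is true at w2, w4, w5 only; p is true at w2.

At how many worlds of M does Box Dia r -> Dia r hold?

Let φ = Box Dia r -> Dia r. Evaluate φ at each world:
  w0 (successors {w0, w1, w2, w3, w4, w5, w6}): φ is true.
  w1 (successors {w0, w1, w2, w3, w4, w5}): φ is true.
  w2 (successors {w0, w1, w2, w4, w6}): φ is true.
  w3 (successors {w0, w1, w4, w5, w6}): φ is true.
  w4 (successors {w0, w1, w2, w3, w4, w5}): φ is true.
  w5 (successors {w0, w1, w3, w4}): φ is true.
  w6 (successors {w0, w2, w3, w6}): φ is true.
For instance, at w1:
  At w1: Box Dia r is true, Dia r is true, so Box Dia r -> Dia r is true.
    At w1: Box Dia r requires Dia r at every successor {w0, w1, w2, w3, w4, w5}.
      At w0: Dia r is true.
      At w1: Dia r is true.
      At w2: Dia r is true.
      At w3: Dia r is true.
      At w4: Dia r is true.
      At w5: Dia r is true.
    So Box Dia r is true at w1.
    At w1: Dia r requires r at some successor in {w0, w1, w2, w3, w4, w5}.
      r holds at w2, so Dia r is true at w1.
Satisfying worlds: {w0, w1, w2, w3, w4, w5, w6}

7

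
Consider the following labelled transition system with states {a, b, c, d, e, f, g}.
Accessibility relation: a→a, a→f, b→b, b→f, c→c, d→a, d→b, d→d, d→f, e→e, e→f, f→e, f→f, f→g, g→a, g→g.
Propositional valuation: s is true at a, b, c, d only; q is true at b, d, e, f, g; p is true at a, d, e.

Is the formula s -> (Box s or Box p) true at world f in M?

Recall that Box ψ holds at a world iff ψ holds at every accessible world, and Dia ψ holds iff ψ holds at some accessible world.
At f: s is false, Box s or Box p is false, so s -> (Box s or Box p) is true.
  At f: Box s is false, Box p is false, so Box s or Box p is false.
    At f: Box s requires s at every successor {e, f, g}.
      s fails at e, so Box s is false at f.
    At f: Box p requires p at every successor {e, f, g}.
      p fails at f, so Box p is false at f.

Yes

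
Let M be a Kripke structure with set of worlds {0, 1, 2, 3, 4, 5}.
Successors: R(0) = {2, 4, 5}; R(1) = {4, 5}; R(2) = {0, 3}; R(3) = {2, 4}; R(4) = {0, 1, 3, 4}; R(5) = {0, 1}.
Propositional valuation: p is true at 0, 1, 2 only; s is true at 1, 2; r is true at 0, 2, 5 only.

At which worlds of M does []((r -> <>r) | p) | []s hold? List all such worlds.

0, 1, 2, 3, 4, 5

Recall that []ψ holds at a world iff ψ holds at every accessible world, and <>ψ holds iff ψ holds at some accessible world.
Let φ = []((r -> <>r) | p) | []s. Evaluate φ at each world:
  0 (successors {2, 4, 5}): φ is true.
  1 (successors {4, 5}): φ is true.
  2 (successors {0, 3}): φ is true.
  3 (successors {2, 4}): φ is true.
  4 (successors {0, 1, 3, 4}): φ is true.
  5 (successors {0, 1}): φ is true.
For instance, at 4:
  At 4: []((r -> <>r) | p) is true, []s is false, so []((r -> <>r) | p) | []s is true.
    At 4: []((r -> <>r) | p) requires (r -> <>r) | p at every successor {0, 1, 3, 4}.
      At 0: (r -> <>r) | p is true.
      At 1: (r -> <>r) | p is true.
      At 3: (r -> <>r) | p is true.
      At 4: (r -> <>r) | p is true.
    So []((r -> <>r) | p) is true at 4.
    At 4: []s requires s at every successor {0, 1, 3, 4}.
      s fails at 0, so []s is false at 4.
Satisfying worlds: {0, 1, 2, 3, 4, 5}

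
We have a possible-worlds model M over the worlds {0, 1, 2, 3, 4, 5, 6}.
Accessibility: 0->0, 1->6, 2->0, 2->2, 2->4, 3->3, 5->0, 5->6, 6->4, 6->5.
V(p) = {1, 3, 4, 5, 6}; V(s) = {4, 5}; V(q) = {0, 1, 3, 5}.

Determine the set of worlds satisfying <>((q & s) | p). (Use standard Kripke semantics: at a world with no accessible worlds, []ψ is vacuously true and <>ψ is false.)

1, 2, 3, 5, 6

Recall that <>ψ holds at a world iff ψ holds at some accessible world.
Let φ = <>((q & s) | p). Evaluate φ at each world:
  0 (successors {0}): φ is false.
  1 (successors {6}): φ is true.
  2 (successors {0, 2, 4}): φ is true.
  3 (successors {3}): φ is true.
  4 (successors ∅): φ is false.
  5 (successors {0, 6}): φ is true.
  6 (successors {4, 5}): φ is true.
For instance, at 5:
  At 5: <>((q & s) | p) requires (q & s) | p at some successor in {0, 6}.
    (q & s) | p holds at 6, so <>((q & s) | p) is true at 5.
Satisfying worlds: {1, 2, 3, 5, 6}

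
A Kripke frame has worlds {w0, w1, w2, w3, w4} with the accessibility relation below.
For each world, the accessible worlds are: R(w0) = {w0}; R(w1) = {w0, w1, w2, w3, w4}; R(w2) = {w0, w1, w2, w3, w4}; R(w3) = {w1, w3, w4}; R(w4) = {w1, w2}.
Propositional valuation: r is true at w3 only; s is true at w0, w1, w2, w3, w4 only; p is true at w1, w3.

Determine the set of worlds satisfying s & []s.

w0, w1, w2, w3, w4

Let φ = s & []s. Evaluate φ at each world:
  w0 (successors {w0}): φ is true.
  w1 (successors {w0, w1, w2, w3, w4}): φ is true.
  w2 (successors {w0, w1, w2, w3, w4}): φ is true.
  w3 (successors {w1, w3, w4}): φ is true.
  w4 (successors {w1, w2}): φ is true.
For instance, at w4:
  At w4: s is true, []s is true, so s & []s is true.
    At w4: []s requires s at every successor {w1, w2}.
      At w1: s is true.
      At w2: s is true.
    So []s is true at w4.
Satisfying worlds: {w0, w1, w2, w3, w4}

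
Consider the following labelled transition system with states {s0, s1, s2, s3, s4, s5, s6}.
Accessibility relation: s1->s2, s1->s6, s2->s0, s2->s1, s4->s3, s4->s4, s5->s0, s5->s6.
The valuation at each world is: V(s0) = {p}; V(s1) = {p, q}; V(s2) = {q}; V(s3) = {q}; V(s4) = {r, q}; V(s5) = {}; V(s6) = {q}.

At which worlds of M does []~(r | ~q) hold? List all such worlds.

Let φ = []~(r | ~q). Evaluate φ at each world:
  s0 (successors ∅): φ is true.
  s1 (successors {s2, s6}): φ is true.
  s2 (successors {s0, s1}): φ is false.
  s3 (successors ∅): φ is true.
  s4 (successors {s3, s4}): φ is false.
  s5 (successors {s0, s6}): φ is false.
  s6 (successors ∅): φ is true.
For instance, at s5:
  At s5: []~(r | ~q) requires ~(r | ~q) at every successor {s0, s6}.
    ~(r | ~q) fails at s0, so []~(r | ~q) is false at s5.
Satisfying worlds: {s0, s1, s3, s6}

s0, s1, s3, s6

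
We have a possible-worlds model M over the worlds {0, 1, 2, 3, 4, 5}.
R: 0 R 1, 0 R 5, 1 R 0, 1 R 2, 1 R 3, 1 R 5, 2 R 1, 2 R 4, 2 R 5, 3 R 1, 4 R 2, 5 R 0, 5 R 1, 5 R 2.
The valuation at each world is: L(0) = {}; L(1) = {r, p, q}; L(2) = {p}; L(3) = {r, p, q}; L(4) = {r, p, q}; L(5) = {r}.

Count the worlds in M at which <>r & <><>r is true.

5

Let φ = <>r & <><>r. Evaluate φ at each world:
  0 (successors {1, 5}): φ is true.
  1 (successors {0, 2, 3, 5}): φ is true.
  2 (successors {1, 4, 5}): φ is true.
  3 (successors {1}): φ is true.
  4 (successors {2}): φ is false.
  5 (successors {0, 1, 2}): φ is true.
For instance, at 5:
  At 5: <>r is true, <><>r is true, so <>r & <><>r is true.
    At 5: <>r requires r at some successor in {0, 1, 2}.
      r holds at 1, so <>r is true at 5.
    At 5: <><>r requires <>r at some successor in {0, 1, 2}.
      <>r holds at 0, so <><>r is true at 5.
Satisfying worlds: {0, 1, 2, 3, 5}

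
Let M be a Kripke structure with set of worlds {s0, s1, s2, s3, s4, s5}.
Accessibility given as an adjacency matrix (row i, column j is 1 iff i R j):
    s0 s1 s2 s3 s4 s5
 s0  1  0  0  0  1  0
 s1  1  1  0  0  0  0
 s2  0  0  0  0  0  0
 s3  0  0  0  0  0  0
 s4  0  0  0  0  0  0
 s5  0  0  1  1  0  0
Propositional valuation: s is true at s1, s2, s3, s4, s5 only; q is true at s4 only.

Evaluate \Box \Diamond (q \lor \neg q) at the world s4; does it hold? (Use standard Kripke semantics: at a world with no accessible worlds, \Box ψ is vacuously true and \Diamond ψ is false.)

Yes

Recall that \Box ψ holds at a world iff ψ holds at every accessible world, and \Diamond ψ holds iff ψ holds at some accessible world.
At s4: no accessible worlds, so \Box \Diamond (q \lor \neg q) holds vacuously.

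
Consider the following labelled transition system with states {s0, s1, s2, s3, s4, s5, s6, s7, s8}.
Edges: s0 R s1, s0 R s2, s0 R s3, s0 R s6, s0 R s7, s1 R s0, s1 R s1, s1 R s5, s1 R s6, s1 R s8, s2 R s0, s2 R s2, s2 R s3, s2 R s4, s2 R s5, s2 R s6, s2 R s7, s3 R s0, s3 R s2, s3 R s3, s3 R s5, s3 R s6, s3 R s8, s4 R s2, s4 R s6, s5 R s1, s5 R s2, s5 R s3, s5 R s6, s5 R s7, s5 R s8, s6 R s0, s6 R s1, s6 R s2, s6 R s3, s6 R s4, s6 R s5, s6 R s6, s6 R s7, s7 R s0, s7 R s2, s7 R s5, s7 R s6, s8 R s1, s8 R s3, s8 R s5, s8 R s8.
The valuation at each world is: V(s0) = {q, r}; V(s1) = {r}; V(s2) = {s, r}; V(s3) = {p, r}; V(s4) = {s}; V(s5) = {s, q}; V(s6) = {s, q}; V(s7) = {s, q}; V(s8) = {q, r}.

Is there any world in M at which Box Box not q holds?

Let φ = Box Box not q. Evaluate φ at each world:
  s0 (successors {s1, s2, s3, s6, s7}): φ is false.
  s1 (successors {s0, s1, s5, s6, s8}): φ is false.
  s2 (successors {s0, s2, s3, s4, s5, s6, s7}): φ is false.
  s3 (successors {s0, s2, s3, s5, s6, s8}): φ is false.
  s4 (successors {s2, s6}): φ is false.
  s5 (successors {s1, s2, s3, s6, s7, s8}): φ is false.
  s6 (successors {s0, s1, s2, s3, s4, s5, s6, s7}): φ is false.
  s7 (successors {s0, s2, s5, s6}): φ is false.
  s8 (successors {s1, s3, s5, s8}): φ is false.
For instance, at s2:
  At s2: Box Box not q requires Box not q at every successor {s0, s2, s3, s4, s5, s6, s7}.
    Box not q fails at s0, so Box Box not q is false at s2.
      At s0: Box not q requires not q at every successor {s1, s2, s3, s6, s7}.
        not q fails at s6, so Box not q is false at s0.

No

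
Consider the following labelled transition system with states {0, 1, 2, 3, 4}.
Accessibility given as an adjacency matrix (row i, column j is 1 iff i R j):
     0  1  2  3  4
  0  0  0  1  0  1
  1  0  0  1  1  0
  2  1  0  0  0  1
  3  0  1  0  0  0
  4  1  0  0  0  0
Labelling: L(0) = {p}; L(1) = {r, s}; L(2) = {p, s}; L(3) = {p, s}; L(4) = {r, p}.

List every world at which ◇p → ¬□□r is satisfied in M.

Let φ = ◇p → ¬□□r. Evaluate φ at each world:
  0 (successors {2, 4}): φ is true.
  1 (successors {2, 3}): φ is true.
  2 (successors {0, 4}): φ is true.
  3 (successors {1}): φ is true.
  4 (successors {0}): φ is true.
For instance, at 0:
  At 0: ◇p is true, ¬□□r is true, so ◇p → ¬□□r is true.
    At 0: ◇p requires p at some successor in {2, 4}.
      p holds at 2, so ◇p is true at 0.
    At 0: □□r is false, so ¬□□r is true.
      At 0: □□r requires □r at every successor {2, 4}.
        □r fails at 2, so □□r is false at 0.
Satisfying worlds: {0, 1, 2, 3, 4}

0, 1, 2, 3, 4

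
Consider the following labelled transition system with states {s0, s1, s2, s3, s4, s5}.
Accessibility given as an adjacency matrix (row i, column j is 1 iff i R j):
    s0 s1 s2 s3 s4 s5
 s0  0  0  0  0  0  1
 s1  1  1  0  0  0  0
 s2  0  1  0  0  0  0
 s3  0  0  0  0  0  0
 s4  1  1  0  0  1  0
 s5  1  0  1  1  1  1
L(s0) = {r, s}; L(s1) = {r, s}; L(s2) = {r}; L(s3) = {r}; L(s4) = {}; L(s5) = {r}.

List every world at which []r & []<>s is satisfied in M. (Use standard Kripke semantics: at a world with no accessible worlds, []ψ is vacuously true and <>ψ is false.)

Let φ = []r & []<>s. Evaluate φ at each world:
  s0 (successors {s5}): φ is true.
  s1 (successors {s0, s1}): φ is false.
  s2 (successors {s1}): φ is true.
  s3 (successors ∅): φ is true.
  s4 (successors {s0, s1, s4}): φ is false.
  s5 (successors {s0, s2, s3, s4, s5}): φ is false.
For instance, at s5:
  At s5: []r is false, []<>s is false, so []r & []<>s is false.
    At s5: []r requires r at every successor {s0, s2, s3, s4, s5}.
      r fails at s4, so []r is false at s5.
    At s5: []<>s requires <>s at every successor {s0, s2, s3, s4, s5}.
      <>s fails at s0, so []<>s is false at s5.
Satisfying worlds: {s0, s2, s3}

s0, s2, s3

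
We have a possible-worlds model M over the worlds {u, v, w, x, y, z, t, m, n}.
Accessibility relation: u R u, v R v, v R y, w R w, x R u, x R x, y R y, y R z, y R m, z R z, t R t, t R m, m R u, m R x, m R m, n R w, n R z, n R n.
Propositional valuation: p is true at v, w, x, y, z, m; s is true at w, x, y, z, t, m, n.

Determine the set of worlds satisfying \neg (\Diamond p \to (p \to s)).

v

Let φ = \neg (\Diamond p \to (p \to s)). Evaluate φ at each world:
  u (successors {u}): φ is false.
  v (successors {v, y}): φ is true.
  w (successors {w}): φ is false.
  x (successors {u, x}): φ is false.
  y (successors {y, z, m}): φ is false.
  z (successors {z}): φ is false.
  t (successors {t, m}): φ is false.
  m (successors {u, x, m}): φ is false.
  n (successors {w, z, n}): φ is false.
For instance, at y:
  At y: \Diamond p \to (p \to s) is true, so \neg (\Diamond p \to (p \to s)) is false.
    At y: \Diamond p is true, p \to s is true, so \Diamond p \to (p \to s) is true.
      At y: \Diamond p requires p at some successor in {y, z, m}.
        p holds at y, so \Diamond p is true at y.
Satisfying worlds: {v}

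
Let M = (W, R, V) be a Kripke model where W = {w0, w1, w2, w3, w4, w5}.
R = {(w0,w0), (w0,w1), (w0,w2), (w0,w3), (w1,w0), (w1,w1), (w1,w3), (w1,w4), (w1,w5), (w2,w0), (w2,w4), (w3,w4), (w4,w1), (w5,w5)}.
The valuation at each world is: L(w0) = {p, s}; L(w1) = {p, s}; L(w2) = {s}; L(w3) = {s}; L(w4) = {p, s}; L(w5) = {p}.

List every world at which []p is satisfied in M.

w2, w3, w4, w5

Recall that []ψ holds at a world iff ψ holds at every accessible world, and <>ψ holds iff ψ holds at some accessible world.
Let φ = []p. Evaluate φ at each world:
  w0 (successors {w0, w1, w2, w3}): φ is false.
  w1 (successors {w0, w1, w3, w4, w5}): φ is false.
  w2 (successors {w0, w4}): φ is true.
  w3 (successors {w4}): φ is true.
  w4 (successors {w1}): φ is true.
  w5 (successors {w5}): φ is true.
For instance, at w3:
  At w3: []p requires p at every successor {w4}.
    At w4: p is true.
  So []p is true at w3.
Satisfying worlds: {w2, w3, w4, w5}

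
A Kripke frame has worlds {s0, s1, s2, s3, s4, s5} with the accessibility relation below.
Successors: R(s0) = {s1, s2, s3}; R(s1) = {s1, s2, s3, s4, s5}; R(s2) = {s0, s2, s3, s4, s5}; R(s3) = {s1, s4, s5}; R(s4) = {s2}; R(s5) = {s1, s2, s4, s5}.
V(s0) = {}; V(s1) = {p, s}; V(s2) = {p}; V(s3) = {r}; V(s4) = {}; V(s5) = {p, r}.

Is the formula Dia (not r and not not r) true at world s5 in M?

No

Recall that Dia ψ holds at a world iff ψ holds at some accessible world.
At s5: Dia (not r and not not r) requires not r and not not r at some successor in {s1, s2, s4, s5}.
  At s1: not r and not not r is false.
  At s2: not r and not not r is false.
  At s4: not r and not not r is false.
  At s5: not r and not not r is false.
So Dia (not r and not not r) is false at s5.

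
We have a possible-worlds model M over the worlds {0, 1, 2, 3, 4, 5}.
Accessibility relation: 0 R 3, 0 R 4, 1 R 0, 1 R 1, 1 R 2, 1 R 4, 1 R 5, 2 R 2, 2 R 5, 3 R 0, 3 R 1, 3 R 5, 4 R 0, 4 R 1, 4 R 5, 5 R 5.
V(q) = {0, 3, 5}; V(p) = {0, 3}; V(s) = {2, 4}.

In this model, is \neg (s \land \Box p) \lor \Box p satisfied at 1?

At 1: \neg (s \land \Box p) is true, \Box p is false, so \neg (s \land \Box p) \lor \Box p is true.
  At 1: s \land \Box p is false, so \neg (s \land \Box p) is true.
    At 1: s is false, \Box p is false, so s \land \Box p is false.
      At 1: \Box p requires p at every successor {0, 1, 2, 4, 5}.
        p fails at 1, so \Box p is false at 1.
  At 1: \Box p requires p at every successor {0, 1, 2, 4, 5}.
    p fails at 1, so \Box p is false at 1.

Yes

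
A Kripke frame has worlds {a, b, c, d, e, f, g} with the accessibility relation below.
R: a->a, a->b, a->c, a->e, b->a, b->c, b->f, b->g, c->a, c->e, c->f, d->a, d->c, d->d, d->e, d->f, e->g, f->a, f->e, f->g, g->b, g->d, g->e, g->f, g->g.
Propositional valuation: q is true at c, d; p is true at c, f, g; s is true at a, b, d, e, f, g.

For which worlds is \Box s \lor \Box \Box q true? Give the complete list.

c, e, f, g

Recall that \Box ψ holds at a world iff ψ holds at every accessible world, and \Diamond ψ holds iff ψ holds at some accessible world.
Let φ = \Box s \lor \Box \Box q. Evaluate φ at each world:
  a (successors {a, b, c, e}): φ is false.
  b (successors {a, c, f, g}): φ is false.
  c (successors {a, e, f}): φ is true.
  d (successors {a, c, d, e, f}): φ is false.
  e (successors {g}): φ is true.
  f (successors {a, e, g}): φ is true.
  g (successors {b, d, e, f, g}): φ is true.
For instance, at a:
  At a: \Box s is false, \Box \Box q is false, so \Box s \lor \Box \Box q is false.
    At a: \Box s requires s at every successor {a, b, c, e}.
      s fails at c, so \Box s is false at a.
    At a: \Box \Box q requires \Box q at every successor {a, b, c, e}.
      \Box q fails at a, so \Box \Box q is false at a.
Satisfying worlds: {c, e, f, g}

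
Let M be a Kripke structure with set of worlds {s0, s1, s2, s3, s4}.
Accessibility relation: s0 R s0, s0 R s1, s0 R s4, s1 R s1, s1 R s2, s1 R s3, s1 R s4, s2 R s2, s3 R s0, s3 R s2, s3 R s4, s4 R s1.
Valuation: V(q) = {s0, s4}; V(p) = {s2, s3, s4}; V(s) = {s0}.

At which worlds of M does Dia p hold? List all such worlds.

Let φ = Dia p. Evaluate φ at each world:
  s0 (successors {s0, s1, s4}): φ is true.
  s1 (successors {s1, s2, s3, s4}): φ is true.
  s2 (successors {s2}): φ is true.
  s3 (successors {s0, s2, s4}): φ is true.
  s4 (successors {s1}): φ is false.
For instance, at s4:
  At s4: Dia p requires p at some successor in {s1}.
    At s1: p is false.
  So Dia p is false at s4.
Satisfying worlds: {s0, s1, s2, s3}

s0, s1, s2, s3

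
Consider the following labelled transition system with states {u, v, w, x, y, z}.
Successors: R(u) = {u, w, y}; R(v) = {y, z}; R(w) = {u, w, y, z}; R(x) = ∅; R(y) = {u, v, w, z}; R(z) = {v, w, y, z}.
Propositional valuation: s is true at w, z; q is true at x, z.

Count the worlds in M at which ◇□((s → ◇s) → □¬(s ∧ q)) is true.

0

Let φ = ◇□((s → ◇s) → □¬(s ∧ q)). Evaluate φ at each world:
  u (successors {u, w, y}): φ is false.
  v (successors {y, z}): φ is false.
  w (successors {u, w, y, z}): φ is false.
  x (successors ∅): φ is false.
  y (successors {u, v, w, z}): φ is false.
  z (successors {v, w, y, z}): φ is false.
For instance, at y:
  At y: ◇□((s → ◇s) → □¬(s ∧ q)) requires □((s → ◇s) → □¬(s ∧ q)) at some successor in {u, v, w, z}.
    At u: □((s → ◇s) → □¬(s ∧ q)) is false.
    At v: □((s → ◇s) → □¬(s ∧ q)) is false.
    At w: □((s → ◇s) → □¬(s ∧ q)) is false.
    At z: □((s → ◇s) → □¬(s ∧ q)) is false.
  So ◇□((s → ◇s) → □¬(s ∧ q)) is false at y.
Satisfying worlds: none.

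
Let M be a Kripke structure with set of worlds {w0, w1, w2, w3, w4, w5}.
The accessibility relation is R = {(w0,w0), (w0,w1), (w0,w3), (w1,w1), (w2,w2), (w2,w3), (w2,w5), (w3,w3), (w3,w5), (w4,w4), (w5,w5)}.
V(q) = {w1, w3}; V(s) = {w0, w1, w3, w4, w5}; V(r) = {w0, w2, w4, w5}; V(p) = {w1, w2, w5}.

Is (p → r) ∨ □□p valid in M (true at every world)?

Yes

Let φ = (p → r) ∨ □□p. Evaluate φ at each world:
  w0 (successors {w0, w1, w3}): φ is true.
  w1 (successors {w1}): φ is true.
  w2 (successors {w2, w3, w5}): φ is true.
  w3 (successors {w3, w5}): φ is true.
  w4 (successors {w4}): φ is true.
  w5 (successors {w5}): φ is true.
For instance, at w1:
  At w1: p → r is false, □□p is true, so (p → r) ∨ □□p is true.
    At w1: □□p requires □p at every successor {w1}.
      At w1: □p is true.
    So □□p is true at w1.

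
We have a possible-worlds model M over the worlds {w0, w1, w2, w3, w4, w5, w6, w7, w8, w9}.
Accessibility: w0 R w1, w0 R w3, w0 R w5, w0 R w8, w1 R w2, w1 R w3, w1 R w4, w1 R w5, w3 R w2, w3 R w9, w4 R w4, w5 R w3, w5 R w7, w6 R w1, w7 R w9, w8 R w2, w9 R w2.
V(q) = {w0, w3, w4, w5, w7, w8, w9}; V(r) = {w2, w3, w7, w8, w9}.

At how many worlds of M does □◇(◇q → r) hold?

Recall that □ψ holds at a world iff ψ holds at every accessible world, and ◇ψ holds iff ψ holds at some accessible world.
Let φ = □◇(◇q → r). Evaluate φ at each world:
  w0 (successors {w1, w3, w5, w8}): φ is true.
  w1 (successors {w2, w3, w4, w5}): φ is false.
  w2 (successors ∅): φ is true.
  w3 (successors {w2, w9}): φ is false.
  w4 (successors {w4}): φ is false.
  w5 (successors {w3, w7}): φ is true.
  w6 (successors {w1}): φ is true.
  w7 (successors {w9}): φ is true.
  w8 (successors {w2}): φ is false.
  w9 (successors {w2}): φ is false.
For instance, at w8:
  At w8: □◇(◇q → r) requires ◇(◇q → r) at every successor {w2}.
    ◇(◇q → r) fails at w2, so □◇(◇q → r) is false at w8.
      At w2: no accessible worlds, so ◇(◇q → r) is false.
Satisfying worlds: {w0, w2, w5, w6, w7}

5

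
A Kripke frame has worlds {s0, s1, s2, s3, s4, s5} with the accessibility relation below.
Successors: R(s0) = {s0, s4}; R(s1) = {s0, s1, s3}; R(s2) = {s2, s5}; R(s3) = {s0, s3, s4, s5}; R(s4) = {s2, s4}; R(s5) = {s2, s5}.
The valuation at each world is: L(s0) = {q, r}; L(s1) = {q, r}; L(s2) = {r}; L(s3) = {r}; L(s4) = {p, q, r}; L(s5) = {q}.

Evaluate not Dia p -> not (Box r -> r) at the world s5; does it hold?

No

Recall that Box ψ holds at a world iff ψ holds at every accessible world, and Dia ψ holds iff ψ holds at some accessible world.
At s5: not Dia p is true, not (Box r -> r) is false, so not Dia p -> not (Box r -> r) is false.
  At s5: Dia p is false, so not Dia p is true.
    At s5: Dia p requires p at some successor in {s2, s5}.
      At s2: p is false.
      At s5: p is false.
    So Dia p is false at s5.
  At s5: Box r -> r is true, so not (Box r -> r) is false.
    At s5: Box r is false, r is false, so Box r -> r is true.
      At s5: Box r requires r at every successor {s2, s5}.
        r fails at s5, so Box r is false at s5.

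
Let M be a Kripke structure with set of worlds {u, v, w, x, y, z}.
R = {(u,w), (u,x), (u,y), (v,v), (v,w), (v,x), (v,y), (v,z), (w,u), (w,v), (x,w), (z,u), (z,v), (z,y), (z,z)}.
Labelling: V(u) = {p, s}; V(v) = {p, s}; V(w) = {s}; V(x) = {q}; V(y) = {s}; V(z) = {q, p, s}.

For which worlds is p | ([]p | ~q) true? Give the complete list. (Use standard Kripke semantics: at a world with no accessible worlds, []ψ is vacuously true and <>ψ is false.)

u, v, w, y, z

Let φ = p | ([]p | ~q). Evaluate φ at each world:
  u (successors {w, x, y}): φ is true.
  v (successors {v, w, x, y, z}): φ is true.
  w (successors {u, v}): φ is true.
  x (successors {w}): φ is false.
  y (successors ∅): φ is true.
  z (successors {u, v, y, z}): φ is true.
For instance, at w:
  At w: p is false, []p | ~q is true, so p | ([]p | ~q) is true.
    At w: []p is true, ~q is true, so []p | ~q is true.
      At w: []p requires p at every successor {u, v}.
        At u: p is true.
        At v: p is true.
      So []p is true at w.
Satisfying worlds: {u, v, w, y, z}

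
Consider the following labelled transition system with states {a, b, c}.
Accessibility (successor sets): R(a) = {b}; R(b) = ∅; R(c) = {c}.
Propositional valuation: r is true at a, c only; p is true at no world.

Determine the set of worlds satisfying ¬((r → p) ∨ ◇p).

a, c

Recall that ◇ψ holds at a world iff ψ holds at some accessible world.
Let φ = ¬((r → p) ∨ ◇p). Evaluate φ at each world:
  a (successors {b}): φ is true.
  b (successors ∅): φ is false.
  c (successors {c}): φ is true.
For instance, at a:
  At a: (r → p) ∨ ◇p is false, so ¬((r → p) ∨ ◇p) is true.
    At a: r → p is false, ◇p is false, so (r → p) ∨ ◇p is false.
      At a: ◇p requires p at some successor in {b}.
        At b: p is false.
      So ◇p is false at a.
Satisfying worlds: {a, c}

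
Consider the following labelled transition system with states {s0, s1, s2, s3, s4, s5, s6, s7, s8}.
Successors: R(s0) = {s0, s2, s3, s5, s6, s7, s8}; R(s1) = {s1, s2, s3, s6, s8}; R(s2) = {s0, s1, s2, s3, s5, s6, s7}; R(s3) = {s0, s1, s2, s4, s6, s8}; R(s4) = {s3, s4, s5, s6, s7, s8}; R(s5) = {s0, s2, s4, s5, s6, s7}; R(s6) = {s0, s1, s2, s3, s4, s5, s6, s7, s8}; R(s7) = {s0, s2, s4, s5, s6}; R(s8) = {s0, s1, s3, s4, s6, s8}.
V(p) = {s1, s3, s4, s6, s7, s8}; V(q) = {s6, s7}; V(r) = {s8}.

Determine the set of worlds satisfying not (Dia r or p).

Let φ = not (Dia r or p). Evaluate φ at each world:
  s0 (successors {s0, s2, s3, s5, s6, s7, s8}): φ is false.
  s1 (successors {s1, s2, s3, s6, s8}): φ is false.
  s2 (successors {s0, s1, s2, s3, s5, s6, s7}): φ is true.
  s3 (successors {s0, s1, s2, s4, s6, s8}): φ is false.
  s4 (successors {s3, s4, s5, s6, s7, s8}): φ is false.
  s5 (successors {s0, s2, s4, s5, s6, s7}): φ is true.
  s6 (successors {s0, s1, s2, s3, s4, s5, s6, s7, s8}): φ is false.
  s7 (successors {s0, s2, s4, s5, s6}): φ is false.
  s8 (successors {s0, s1, s3, s4, s6, s8}): φ is false.
For instance, at s4:
  At s4: Dia r or p is true, so not (Dia r or p) is false.
    At s4: Dia r is true, p is true, so Dia r or p is true.
      At s4: Dia r requires r at some successor in {s3, s4, s5, s6, s7, s8}.
        r holds at s8, so Dia r is true at s4.
Satisfying worlds: {s2, s5}

s2, s5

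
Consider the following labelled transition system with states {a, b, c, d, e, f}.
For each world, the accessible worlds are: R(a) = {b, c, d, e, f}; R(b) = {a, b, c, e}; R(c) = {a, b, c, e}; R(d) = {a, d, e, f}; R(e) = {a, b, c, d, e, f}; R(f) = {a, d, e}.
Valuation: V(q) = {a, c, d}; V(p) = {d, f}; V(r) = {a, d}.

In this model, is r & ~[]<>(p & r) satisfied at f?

At f: r is false, ~[]<>(p & r) is false, so r & ~[]<>(p & r) is false.
  At f: []<>(p & r) is true, so ~[]<>(p & r) is false.
    At f: []<>(p & r) requires <>(p & r) at every successor {a, d, e}.
      At a: <>(p & r) is true.
      At d: <>(p & r) is true.
      At e: <>(p & r) is true.
    So []<>(p & r) is true at f.

No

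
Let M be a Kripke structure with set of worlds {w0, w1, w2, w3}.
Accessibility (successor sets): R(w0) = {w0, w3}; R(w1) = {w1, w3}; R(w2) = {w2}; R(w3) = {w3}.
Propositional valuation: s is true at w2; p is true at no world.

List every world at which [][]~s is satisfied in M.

w0, w1, w3

Let φ = [][]~s. Evaluate φ at each world:
  w0 (successors {w0, w3}): φ is true.
  w1 (successors {w1, w3}): φ is true.
  w2 (successors {w2}): φ is false.
  w3 (successors {w3}): φ is true.
For instance, at w2:
  At w2: [][]~s requires []~s at every successor {w2}.
    []~s fails at w2, so [][]~s is false at w2.
      At w2: []~s requires ~s at every successor {w2}.
        ~s fails at w2, so []~s is false at w2.
Satisfying worlds: {w0, w1, w3}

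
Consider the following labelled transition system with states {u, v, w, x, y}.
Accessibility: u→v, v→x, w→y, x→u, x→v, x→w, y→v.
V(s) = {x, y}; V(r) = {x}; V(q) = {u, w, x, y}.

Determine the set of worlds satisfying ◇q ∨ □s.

v, w, x

Let φ = ◇q ∨ □s. Evaluate φ at each world:
  u (successors {v}): φ is false.
  v (successors {x}): φ is true.
  w (successors {y}): φ is true.
  x (successors {u, v, w}): φ is true.
  y (successors {v}): φ is false.
For instance, at w:
  At w: ◇q is true, □s is true, so ◇q ∨ □s is true.
    At w: ◇q requires q at some successor in {y}.
      q holds at y, so ◇q is true at w.
    At w: □s requires s at every successor {y}.
      At y: s is true.
    So □s is true at w.
Satisfying worlds: {v, w, x}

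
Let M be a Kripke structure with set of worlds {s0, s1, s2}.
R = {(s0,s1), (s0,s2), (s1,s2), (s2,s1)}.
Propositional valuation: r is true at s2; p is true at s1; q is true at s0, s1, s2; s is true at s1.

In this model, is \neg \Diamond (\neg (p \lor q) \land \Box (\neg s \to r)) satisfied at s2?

Recall that \Box ψ holds at a world iff ψ holds at every accessible world, and \Diamond ψ holds iff ψ holds at some accessible world.
At s2: \Diamond (\neg (p \lor q) \land \Box (\neg s \to r)) is false, so \neg \Diamond (\neg (p \lor q) \land \Box (\neg s \to r)) is true.
  At s2: \Diamond (\neg (p \lor q) \land \Box (\neg s \to r)) requires \neg (p \lor q) \land \Box (\neg s \to r) at some successor in {s1}.
    At s1: \neg (p \lor q) \land \Box (\neg s \to r) is false.
  So \Diamond (\neg (p \lor q) \land \Box (\neg s \to r)) is false at s2.

Yes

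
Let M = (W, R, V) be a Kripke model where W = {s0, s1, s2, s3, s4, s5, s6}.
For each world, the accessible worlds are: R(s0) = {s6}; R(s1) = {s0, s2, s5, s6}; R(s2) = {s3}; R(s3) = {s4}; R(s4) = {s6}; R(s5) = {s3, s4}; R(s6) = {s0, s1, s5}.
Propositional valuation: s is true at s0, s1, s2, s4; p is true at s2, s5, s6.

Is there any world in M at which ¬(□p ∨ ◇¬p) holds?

Let φ = ¬(□p ∨ ◇¬p). Evaluate φ at each world:
  s0 (successors {s6}): φ is false.
  s1 (successors {s0, s2, s5, s6}): φ is false.
  s2 (successors {s3}): φ is false.
  s3 (successors {s4}): φ is false.
  s4 (successors {s6}): φ is false.
  s5 (successors {s3, s4}): φ is false.
  s6 (successors {s0, s1, s5}): φ is false.
For instance, at s1:
  At s1: □p ∨ ◇¬p is true, so ¬(□p ∨ ◇¬p) is false.
    At s1: □p is false, ◇¬p is true, so □p ∨ ◇¬p is true.
      At s1: □p requires p at every successor {s0, s2, s5, s6}.
        p fails at s0, so □p is false at s1.
      At s1: ◇¬p requires ¬p at some successor in {s0, s2, s5, s6}.
        ¬p holds at s0, so ◇¬p is true at s1.

No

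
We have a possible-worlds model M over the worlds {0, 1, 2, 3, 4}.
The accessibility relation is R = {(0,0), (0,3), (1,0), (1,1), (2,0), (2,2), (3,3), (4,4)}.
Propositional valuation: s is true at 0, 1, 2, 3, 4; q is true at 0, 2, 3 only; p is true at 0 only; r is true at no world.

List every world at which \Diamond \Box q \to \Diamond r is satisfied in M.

Let φ = \Diamond \Box q \to \Diamond r. Evaluate φ at each world:
  0 (successors {0, 3}): φ is false.
  1 (successors {0, 1}): φ is false.
  2 (successors {0, 2}): φ is false.
  3 (successors {3}): φ is false.
  4 (successors {4}): φ is true.
For instance, at 1:
  At 1: \Diamond \Box q is true, \Diamond r is false, so \Diamond \Box q \to \Diamond r is false.
    At 1: \Diamond \Box q requires \Box q at some successor in {0, 1}.
      \Box q holds at 0, so \Diamond \Box q is true at 1.
    At 1: \Diamond r requires r at some successor in {0, 1}.
      At 0: r is false.
      At 1: r is false.
    So \Diamond r is false at 1.
Satisfying worlds: {4}

4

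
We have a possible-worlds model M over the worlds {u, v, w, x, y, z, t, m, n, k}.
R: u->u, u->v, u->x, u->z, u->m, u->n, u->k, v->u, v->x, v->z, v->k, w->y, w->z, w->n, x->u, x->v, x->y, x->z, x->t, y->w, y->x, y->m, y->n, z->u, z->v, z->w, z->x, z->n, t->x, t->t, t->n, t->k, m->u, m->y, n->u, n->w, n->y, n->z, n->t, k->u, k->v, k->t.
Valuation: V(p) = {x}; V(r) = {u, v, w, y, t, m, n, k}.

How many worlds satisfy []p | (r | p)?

9

Recall that []ψ holds at a world iff ψ holds at every accessible world, and <>ψ holds iff ψ holds at some accessible world.
Let φ = []p | (r | p). Evaluate φ at each world:
  u (successors {u, v, x, z, m, n, k}): φ is true.
  v (successors {u, x, z, k}): φ is true.
  w (successors {y, z, n}): φ is true.
  x (successors {u, v, y, z, t}): φ is true.
  y (successors {w, x, m, n}): φ is true.
  z (successors {u, v, w, x, n}): φ is false.
  t (successors {x, t, n, k}): φ is true.
  m (successors {u, y}): φ is true.
  n (successors {u, w, y, z, t}): φ is true.
  k (successors {u, v, t}): φ is true.
For instance, at z:
  At z: []p is false, r | p is false, so []p | (r | p) is false.
    At z: []p requires p at every successor {u, v, w, x, n}.
      p fails at u, so []p is false at z.
Satisfying worlds: {u, v, w, x, y, t, m, n, k}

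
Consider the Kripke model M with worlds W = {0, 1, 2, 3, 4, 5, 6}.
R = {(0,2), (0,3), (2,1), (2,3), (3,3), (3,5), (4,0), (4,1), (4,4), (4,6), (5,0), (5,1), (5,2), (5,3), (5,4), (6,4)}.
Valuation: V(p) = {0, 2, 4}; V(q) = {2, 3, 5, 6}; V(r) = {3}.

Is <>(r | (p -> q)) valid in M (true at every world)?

No

Recall that <>ψ holds at a world iff ψ holds at some accessible world.
Let φ = <>(r | (p -> q)). Evaluate φ at each world:
  0 (successors {2, 3}): φ is true.
  1 (successors ∅): φ is false.
  2 (successors {1, 3}): φ is true.
  3 (successors {3, 5}): φ is true.
  4 (successors {0, 1, 4, 6}): φ is true.
  5 (successors {0, 1, 2, 3, 4}): φ is true.
  6 (successors {4}): φ is false.
Detail at 1 (counterexample):
  At 1: no accessible worlds, so <>(r | (p -> q)) is false.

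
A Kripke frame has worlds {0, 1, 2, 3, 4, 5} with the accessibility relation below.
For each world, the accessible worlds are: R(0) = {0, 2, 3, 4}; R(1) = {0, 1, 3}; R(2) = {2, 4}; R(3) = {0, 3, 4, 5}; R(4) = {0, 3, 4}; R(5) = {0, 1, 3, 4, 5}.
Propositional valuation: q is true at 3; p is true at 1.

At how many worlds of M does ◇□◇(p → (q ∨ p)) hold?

Let φ = ◇□◇(p → (q ∨ p)). Evaluate φ at each world:
  0 (successors {0, 2, 3, 4}): φ is true.
  1 (successors {0, 1, 3}): φ is true.
  2 (successors {2, 4}): φ is true.
  3 (successors {0, 3, 4, 5}): φ is true.
  4 (successors {0, 3, 4}): φ is true.
  5 (successors {0, 1, 3, 4, 5}): φ is true.
For instance, at 5:
  At 5: ◇□◇(p → (q ∨ p)) requires □◇(p → (q ∨ p)) at some successor in {0, 1, 3, 4, 5}.
    □◇(p → (q ∨ p)) holds at 0, so ◇□◇(p → (q ∨ p)) is true at 5.
      At 0: □◇(p → (q ∨ p)) requires ◇(p → (q ∨ p)) at every successor {0, 2, 3, 4}.
        At 0: ◇(p → (q ∨ p)) is true.
        At 2: ◇(p → (q ∨ p)) is true.
        At 3: ◇(p → (q ∨ p)) is true.
        At 4: ◇(p → (q ∨ p)) is true.
      So □◇(p → (q ∨ p)) is true at 0.
Satisfying worlds: {0, 1, 2, 3, 4, 5}

6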